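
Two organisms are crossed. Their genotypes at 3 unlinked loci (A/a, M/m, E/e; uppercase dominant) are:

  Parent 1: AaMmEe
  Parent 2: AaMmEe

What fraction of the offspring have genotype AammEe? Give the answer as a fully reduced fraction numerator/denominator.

AaMmEe gametes: AME×1, AMe×1, AmE×1, Ame×1, aME×1, aMe×1, amE×1, ame×1
AaMmEe gametes: AME×1, AMe×1, AmE×1, Ame×1, aME×1, aMe×1, amE×1, ame×1
AaMmEe×AaMmEe grid (8·8=64): AAMMEE=1 AAMMEe=2 AAMMee=1 AAMmEE=2 AAMmEe=4 AAMmee=2 AAmmEE=1 AAmmEe=2 AAmmee=1 AaMMEE=2 AaMMEe=4 AaMMee=2 AaMmEE=4 AaMmEe=8 AaMmee=4 AammEE=2 AammEe=4 Aammee=2 aaMMEE=1 aaMMEe=2 aaMMee=1 aaMmEE=2 aaMmEe=4 aaMmee=2 aammEE=1 aammEe=2 aammee=1
AammEe hits 4/64; gcd=4; 4÷4/64÷4 = 1/16

P(AammEe) = 1/16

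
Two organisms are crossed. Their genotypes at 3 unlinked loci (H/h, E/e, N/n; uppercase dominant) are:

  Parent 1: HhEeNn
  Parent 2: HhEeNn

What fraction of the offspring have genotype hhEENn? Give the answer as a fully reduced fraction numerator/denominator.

HhEeNn gametes: HEN×1, HEn×1, HeN×1, Hen×1, hEN×1, hEn×1, heN×1, hen×1
HhEeNn gametes: HEN×1, HEn×1, HeN×1, Hen×1, hEN×1, hEn×1, heN×1, hen×1
HhEeNn×HhEeNn grid (8·8=64): HHEENN=1 HHEENn=2 HHEEnn=1 HHEeNN=2 HHEeNn=4 HHEenn=2 HHeeNN=1 HHeeNn=2 HHeenn=1 HhEENN=2 HhEENn=4 HhEEnn=2 HhEeNN=4 HhEeNn=8 HhEenn=4 HheeNN=2 HheeNn=4 Hheenn=2 hhEENN=1 hhEENn=2 hhEEnn=1 hhEeNN=2 hhEeNn=4 hhEenn=2 hheeNN=1 hheeNn=2 hheenn=1
hhEENn hits 2/64; gcd=2; 2÷2/64÷2 = 1/32

P(hhEENn) = 1/32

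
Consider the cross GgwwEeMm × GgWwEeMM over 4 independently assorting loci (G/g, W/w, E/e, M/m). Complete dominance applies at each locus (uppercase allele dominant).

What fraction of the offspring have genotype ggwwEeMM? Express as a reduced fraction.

GgwwEeMm gametes: GwEM×2, GwEm×2, GweM×2, Gwem×2, gwEM×2, gwEm×2, gweM×2, gwem×2
GgWwEeMM gametes: GWEM×2, GWeM×2, GwEM×2, GweM×2, gWEM×2, gWeM×2, gwEM×2, gweM×2
GgwwEeMm×GgWwEeMM grid (16·16=256): GGWwEEMM=4 GGWwEEMm=4 GGWwEeMM=8 GGWwEeMm=8 GGWweeMM=4 GGWweeMm=4 GGwwEEMM=4 GGwwEEMm=4 GGwwEeMM=8 GGwwEeMm=8 GGwweeMM=4 GGwweeMm=4 GgWwEEMM=8 GgWwEEMm=8 GgWwEeMM=16 GgWwEeMm=16 GgWweeMM=8 GgWweeMm=8 GgwwEEMM=8 GgwwEEMm=8 GgwwEeMM=16 GgwwEeMm=16 GgwweeMM=8 GgwweeMm=8 ggWwEEMM=4 ggWwEEMm=4 ggWwEeMM=8 ggWwEeMm=8 ggWweeMM=4 ggWweeMm=4 ggwwEEMM=4 ggwwEEMm=4 ggwwEeMM=8 ggwwEeMm=8 ggwweeMM=4 ggwweeMm=4
ggwwEeMM hits 8/256; gcd=8; 8÷8/256÷8 = 1/32

P(ggwwEeMM) = 1/32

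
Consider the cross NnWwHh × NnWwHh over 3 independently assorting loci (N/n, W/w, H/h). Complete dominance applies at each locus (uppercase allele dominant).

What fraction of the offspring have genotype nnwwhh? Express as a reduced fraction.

NnWwHh gametes: NWH×1, NWh×1, NwH×1, Nwh×1, nWH×1, nWh×1, nwH×1, nwh×1
NnWwHh gametes: NWH×1, NWh×1, NwH×1, Nwh×1, nWH×1, nWh×1, nwH×1, nwh×1
NnWwHh×NnWwHh grid (8·8=64): NNWWHH=1 NNWWHh=2 NNWWhh=1 NNWwHH=2 NNWwHh=4 NNWwhh=2 NNwwHH=1 NNwwHh=2 NNwwhh=1 NnWWHH=2 NnWWHh=4 NnWWhh=2 NnWwHH=4 NnWwHh=8 NnWwhh=4 NnwwHH=2 NnwwHh=4 Nnwwhh=2 nnWWHH=1 nnWWHh=2 nnWWhh=1 nnWwHH=2 nnWwHh=4 nnWwhh=2 nnwwHH=1 nnwwHh=2 nnwwhh=1
nnwwhh hits 1/64; gcd=1; 1÷1/64÷1 = 1/64

P(nnwwhh) = 1/64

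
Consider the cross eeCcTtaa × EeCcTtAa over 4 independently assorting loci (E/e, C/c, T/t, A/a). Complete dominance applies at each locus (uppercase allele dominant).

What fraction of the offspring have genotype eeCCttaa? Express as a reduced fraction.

P(eeCCttaa) = 1/64

eeCcTtaa gametes: eCTa×4, eCta×4, ecTa×4, ecta×4
EeCcTtAa gametes: ECTA×1, ECTa×1, ECtA×1, ECta×1, EcTA×1, EcTa×1, EctA×1, Ecta×1, eCTA×1, eCTa×1, eCtA×1, eCta×1, ecTA×1, ecTa×1, ectA×1, ecta×1
eeCcTtaa×EeCcTtAa grid (16·16=256): EeCCTTAa=4 EeCCTTaa=4 EeCCTtAa=8 EeCCTtaa=8 EeCCttAa=4 EeCCttaa=4 EeCcTTAa=8 EeCcTTaa=8 EeCcTtAa=16 EeCcTtaa=16 EeCcttAa=8 EeCcttaa=8 EeccTTAa=4 EeccTTaa=4 EeccTtAa=8 EeccTtaa=8 EeccttAa=4 Eeccttaa=4 eeCCTTAa=4 eeCCTTaa=4 eeCCTtAa=8 eeCCTtaa=8 eeCCttAa=4 eeCCttaa=4 eeCcTTAa=8 eeCcTTaa=8 eeCcTtAa=16 eeCcTtaa=16 eeCcttAa=8 eeCcttaa=8 eeccTTAa=4 eeccTTaa=4 eeccTtAa=8 eeccTtaa=8 eeccttAa=4 eeccttaa=4
eeCCttaa hits 4/256; gcd=4; 4÷4/256÷4 = 1/64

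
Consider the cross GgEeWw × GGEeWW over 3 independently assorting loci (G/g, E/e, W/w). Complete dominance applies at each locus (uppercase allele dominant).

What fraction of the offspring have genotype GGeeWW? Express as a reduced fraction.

P(GGeeWW) = 1/16

GgEeWw gametes: GEW×1, GEw×1, GeW×1, Gew×1, gEW×1, gEw×1, geW×1, gew×1
GGEeWW gametes: GEW×4, GeW×4
GgEeWw×GGEeWW grid (8·8=64): GGEEWW=4 GGEEWw=4 GGEeWW=8 GGEeWw=8 GGeeWW=4 GGeeWw=4 GgEEWW=4 GgEEWw=4 GgEeWW=8 GgEeWw=8 GgeeWW=4 GgeeWw=4
GGeeWW hits 4/64; gcd=4; 4÷4/64÷4 = 1/16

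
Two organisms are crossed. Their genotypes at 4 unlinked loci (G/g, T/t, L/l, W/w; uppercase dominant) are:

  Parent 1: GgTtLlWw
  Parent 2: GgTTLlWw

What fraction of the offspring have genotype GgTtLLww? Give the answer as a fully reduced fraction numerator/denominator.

P(GgTtLLww) = 1/64

GgTtLlWw gametes: GTLW×1, GTLw×1, GTlW×1, GTlw×1, GtLW×1, GtLw×1, GtlW×1, Gtlw×1, gTLW×1, gTLw×1, gTlW×1, gTlw×1, gtLW×1, gtLw×1, gtlW×1, gtlw×1
GgTTLlWw gametes: GTLW×2, GTLw×2, GTlW×2, GTlw×2, gTLW×2, gTLw×2, gTlW×2, gTlw×2
GgTtLlWw×GgTTLlWw grid (16·16=256): GGTTLLWW=2 GGTTLLWw=4 GGTTLLww=2 GGTTLlWW=4 GGTTLlWw=8 GGTTLlww=4 GGTTllWW=2 GGTTllWw=4 GGTTllww=2 GGTtLLWW=2 GGTtLLWw=4 GGTtLLww=2 GGTtLlWW=4 GGTtLlWw=8 GGTtLlww=4 GGTtllWW=2 GGTtllWw=4 GGTtllww=2 GgTTLLWW=4 GgTTLLWw=8 GgTTLLww=4 GgTTLlWW=8 GgTTLlWw=16 GgTTLlww=8 GgTTllWW=4 GgTTllWw=8 GgTTllww=4 GgTtLLWW=4 GgTtLLWw=8 GgTtLLww=4 GgTtLlWW=8 GgTtLlWw=16 GgTtLlww=8 GgTtllWW=4 GgTtllWw=8 GgTtllww=4 ggTTLLWW=2 ggTTLLWw=4 ggTTLLww=2 ggTTLlWW=4 ggTTLlWw=8 ggTTLlww=4 ggTTllWW=2 ggTTllWw=4 ggTTllww=2 ggTtLLWW=2 ggTtLLWw=4 ggTtLLww=2 ggTtLlWW=4 ggTtLlWw=8 ggTtLlww=4 ggTtllWW=2 ggTtllWw=4 ggTtllww=2
GgTtLLww hits 4/256; gcd=4; 4÷4/256÷4 = 1/64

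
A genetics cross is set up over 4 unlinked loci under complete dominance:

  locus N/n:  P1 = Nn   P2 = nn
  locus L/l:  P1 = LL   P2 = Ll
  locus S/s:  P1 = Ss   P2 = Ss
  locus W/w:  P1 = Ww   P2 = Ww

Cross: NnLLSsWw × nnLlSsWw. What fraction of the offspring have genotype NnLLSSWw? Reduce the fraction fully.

NnLLSsWw gametes: NLSW×2, NLSw×2, NLsW×2, NLsw×2, nLSW×2, nLSw×2, nLsW×2, nLsw×2
nnLlSsWw gametes: nLSW×2, nLSw×2, nLsW×2, nLsw×2, nlSW×2, nlSw×2, nlsW×2, nlsw×2
NnLLSsWw×nnLlSsWw grid (16·16=256): NnLLSSWW=4 NnLLSSWw=8 NnLLSSww=4 NnLLSsWW=8 NnLLSsWw=16 NnLLSsww=8 NnLLssWW=4 NnLLssWw=8 NnLLssww=4 NnLlSSWW=4 NnLlSSWw=8 NnLlSSww=4 NnLlSsWW=8 NnLlSsWw=16 NnLlSsww=8 NnLlssWW=4 NnLlssWw=8 NnLlssww=4 nnLLSSWW=4 nnLLSSWw=8 nnLLSSww=4 nnLLSsWW=8 nnLLSsWw=16 nnLLSsww=8 nnLLssWW=4 nnLLssWw=8 nnLLssww=4 nnLlSSWW=4 nnLlSSWw=8 nnLlSSww=4 nnLlSsWW=8 nnLlSsWw=16 nnLlSsww=8 nnLlssWW=4 nnLlssWw=8 nnLlssww=4
NnLLSSWw hits 8/256; gcd=8; 8÷8/256÷8 = 1/32

P(NnLLSSWw) = 1/32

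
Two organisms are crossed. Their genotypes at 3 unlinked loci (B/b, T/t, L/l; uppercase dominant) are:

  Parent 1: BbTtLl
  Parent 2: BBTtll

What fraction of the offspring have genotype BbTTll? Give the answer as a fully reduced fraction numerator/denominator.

BbTtLl gametes: BTL×1, BTl×1, BtL×1, Btl×1, bTL×1, bTl×1, btL×1, btl×1
BBTtll gametes: BTl×4, Btl×4
BbTtLl×BBTtll grid (8·8=64): BBTTLl=4 BBTTll=4 BBTtLl=8 BBTtll=8 BBttLl=4 BBttll=4 BbTTLl=4 BbTTll=4 BbTtLl=8 BbTtll=8 BbttLl=4 Bbttll=4
BbTTll hits 4/64; gcd=4; 4÷4/64÷4 = 1/16

P(BbTTll) = 1/16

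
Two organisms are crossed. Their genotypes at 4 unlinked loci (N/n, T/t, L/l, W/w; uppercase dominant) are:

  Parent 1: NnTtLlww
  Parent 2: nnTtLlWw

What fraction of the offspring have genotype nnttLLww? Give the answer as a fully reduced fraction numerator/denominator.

P(nnttLLww) = 1/64

NnTtLlww gametes: NTLw×2, NTlw×2, NtLw×2, Ntlw×2, nTLw×2, nTlw×2, ntLw×2, ntlw×2
nnTtLlWw gametes: nTLW×2, nTLw×2, nTlW×2, nTlw×2, ntLW×2, ntLw×2, ntlW×2, ntlw×2
NnTtLlww×nnTtLlWw grid (16·16=256): NnTTLLWw=4 NnTTLLww=4 NnTTLlWw=8 NnTTLlww=8 NnTTllWw=4 NnTTllww=4 NnTtLLWw=8 NnTtLLww=8 NnTtLlWw=16 NnTtLlww=16 NnTtllWw=8 NnTtllww=8 NnttLLWw=4 NnttLLww=4 NnttLlWw=8 NnttLlww=8 NnttllWw=4 Nnttllww=4 nnTTLLWw=4 nnTTLLww=4 nnTTLlWw=8 nnTTLlww=8 nnTTllWw=4 nnTTllww=4 nnTtLLWw=8 nnTtLLww=8 nnTtLlWw=16 nnTtLlww=16 nnTtllWw=8 nnTtllww=8 nnttLLWw=4 nnttLLww=4 nnttLlWw=8 nnttLlww=8 nnttllWw=4 nnttllww=4
nnttLLww hits 4/256; gcd=4; 4÷4/256÷4 = 1/64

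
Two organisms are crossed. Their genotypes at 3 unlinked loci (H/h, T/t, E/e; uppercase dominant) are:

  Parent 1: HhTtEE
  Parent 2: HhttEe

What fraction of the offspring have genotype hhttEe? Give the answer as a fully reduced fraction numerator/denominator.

HhTtEE gametes: HTE×2, HtE×2, hTE×2, htE×2
HhttEe gametes: HtE×2, Hte×2, htE×2, hte×2
HhTtEE×HhttEe grid (8·8=64): HHTtEE=4 HHTtEe=4 HHttEE=4 HHttEe=4 HhTtEE=8 HhTtEe=8 HhttEE=8 HhttEe=8 hhTtEE=4 hhTtEe=4 hhttEE=4 hhttEe=4
hhttEe hits 4/64; gcd=4; 4÷4/64÷4 = 1/16

P(hhttEe) = 1/16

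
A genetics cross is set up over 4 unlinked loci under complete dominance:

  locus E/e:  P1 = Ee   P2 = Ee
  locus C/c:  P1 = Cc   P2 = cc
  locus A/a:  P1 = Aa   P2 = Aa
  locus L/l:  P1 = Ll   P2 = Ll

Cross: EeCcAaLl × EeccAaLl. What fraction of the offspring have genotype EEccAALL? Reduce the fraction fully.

P(EEccAALL) = 1/128

EeCcAaLl gametes: ECAL×1, ECAl×1, ECaL×1, ECal×1, EcAL×1, EcAl×1, EcaL×1, Ecal×1, eCAL×1, eCAl×1, eCaL×1, eCal×1, ecAL×1, ecAl×1, ecaL×1, ecal×1
EeccAaLl gametes: EcAL×2, EcAl×2, EcaL×2, Ecal×2, ecAL×2, ecAl×2, ecaL×2, ecal×2
EeCcAaLl×EeccAaLl grid (16·16=256): EECcAALL=2 EECcAALl=4 EECcAAll=2 EECcAaLL=4 EECcAaLl=8 EECcAall=4 EECcaaLL=2 EECcaaLl=4 EECcaall=2 EEccAALL=2 EEccAALl=4 EEccAAll=2 EEccAaLL=4 EEccAaLl=8 EEccAall=4 EEccaaLL=2 EEccaaLl=4 EEccaall=2 EeCcAALL=4 EeCcAALl=8 EeCcAAll=4 EeCcAaLL=8 EeCcAaLl=16 EeCcAall=8 EeCcaaLL=4 EeCcaaLl=8 EeCcaall=4 EeccAALL=4 EeccAALl=8 EeccAAll=4 EeccAaLL=8 EeccAaLl=16 EeccAall=8 EeccaaLL=4 EeccaaLl=8 Eeccaall=4 eeCcAALL=2 eeCcAALl=4 eeCcAAll=2 eeCcAaLL=4 eeCcAaLl=8 eeCcAall=4 eeCcaaLL=2 eeCcaaLl=4 eeCcaall=2 eeccAALL=2 eeccAALl=4 eeccAAll=2 eeccAaLL=4 eeccAaLl=8 eeccAall=4 eeccaaLL=2 eeccaaLl=4 eeccaall=2
EEccAALL hits 2/256; gcd=2; 2÷2/256÷2 = 1/128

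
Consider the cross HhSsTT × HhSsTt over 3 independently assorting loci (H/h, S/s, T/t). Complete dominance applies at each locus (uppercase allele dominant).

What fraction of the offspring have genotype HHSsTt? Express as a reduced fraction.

P(HHSsTt) = 1/16

HhSsTT gametes: HST×2, HsT×2, hST×2, hsT×2
HhSsTt gametes: HST×1, HSt×1, HsT×1, Hst×1, hST×1, hSt×1, hsT×1, hst×1
HhSsTT×HhSsTt grid (8·8=64): HHSSTT=2 HHSSTt=2 HHSsTT=4 HHSsTt=4 HHssTT=2 HHssTt=2 HhSSTT=4 HhSSTt=4 HhSsTT=8 HhSsTt=8 HhssTT=4 HhssTt=4 hhSSTT=2 hhSSTt=2 hhSsTT=4 hhSsTt=4 hhssTT=2 hhssTt=2
HHSsTt hits 4/64; gcd=4; 4÷4/64÷4 = 1/16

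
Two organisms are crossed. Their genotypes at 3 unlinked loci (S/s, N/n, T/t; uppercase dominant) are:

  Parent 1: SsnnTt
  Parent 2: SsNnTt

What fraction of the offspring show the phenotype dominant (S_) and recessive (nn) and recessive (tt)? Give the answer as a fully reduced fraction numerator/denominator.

SsnnTt gametes: SnT×2, Snt×2, snT×2, snt×2
SsNnTt gametes: SNT×1, SNt×1, SnT×1, Snt×1, sNT×1, sNt×1, snT×1, snt×1
SsnnTt×SsNnTt grid (8·8=64): SSNnTT=2 SSNnTt=4 SSNntt=2 SSnnTT=2 SSnnTt=4 SSnntt=2 SsNnTT=4 SsNnTt=8 SsNntt=4 SsnnTT=4 SsnnTt=8 Ssnntt=4 ssNnTT=2 ssNnTt=4 ssNntt=2 ssnnTT=2 ssnnTt=4 ssnntt=2
S_ nn tt hits 6/64; gcd=2; 6÷2/64÷2 = 3/32

P(S_ nn tt) = 3/32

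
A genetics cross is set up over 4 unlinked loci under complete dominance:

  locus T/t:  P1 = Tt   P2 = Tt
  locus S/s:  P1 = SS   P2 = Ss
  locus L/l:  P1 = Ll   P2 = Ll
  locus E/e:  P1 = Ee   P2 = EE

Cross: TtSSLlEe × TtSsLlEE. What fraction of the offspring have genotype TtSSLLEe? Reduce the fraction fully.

P(TtSSLLEe) = 1/32

TtSSLlEe gametes: TSLE×2, TSLe×2, TSlE×2, TSle×2, tSLE×2, tSLe×2, tSlE×2, tSle×2
TtSsLlEE gametes: TSLE×2, TSlE×2, TsLE×2, TslE×2, tSLE×2, tSlE×2, tsLE×2, tslE×2
TtSSLlEe×TtSsLlEE grid (16·16=256): TTSSLLEE=4 TTSSLLEe=4 TTSSLlEE=8 TTSSLlEe=8 TTSSllEE=4 TTSSllEe=4 TTSsLLEE=4 TTSsLLEe=4 TTSsLlEE=8 TTSsLlEe=8 TTSsllEE=4 TTSsllEe=4 TtSSLLEE=8 TtSSLLEe=8 TtSSLlEE=16 TtSSLlEe=16 TtSSllEE=8 TtSSllEe=8 TtSsLLEE=8 TtSsLLEe=8 TtSsLlEE=16 TtSsLlEe=16 TtSsllEE=8 TtSsllEe=8 ttSSLLEE=4 ttSSLLEe=4 ttSSLlEE=8 ttSSLlEe=8 ttSSllEE=4 ttSSllEe=4 ttSsLLEE=4 ttSsLLEe=4 ttSsLlEE=8 ttSsLlEe=8 ttSsllEE=4 ttSsllEe=4
TtSSLLEe hits 8/256; gcd=8; 8÷8/256÷8 = 1/32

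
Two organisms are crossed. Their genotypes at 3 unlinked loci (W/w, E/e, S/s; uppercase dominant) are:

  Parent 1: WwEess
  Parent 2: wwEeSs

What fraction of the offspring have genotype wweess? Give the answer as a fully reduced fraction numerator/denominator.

P(wweess) = 1/16

WwEess gametes: WEs×2, Wes×2, wEs×2, wes×2
wwEeSs gametes: wES×2, wEs×2, weS×2, wes×2
WwEess×wwEeSs grid (8·8=64): WwEESs=4 WwEEss=4 WwEeSs=8 WwEess=8 WweeSs=4 Wweess=4 wwEESs=4 wwEEss=4 wwEeSs=8 wwEess=8 wweeSs=4 wweess=4
wweess hits 4/64; gcd=4; 4÷4/64÷4 = 1/16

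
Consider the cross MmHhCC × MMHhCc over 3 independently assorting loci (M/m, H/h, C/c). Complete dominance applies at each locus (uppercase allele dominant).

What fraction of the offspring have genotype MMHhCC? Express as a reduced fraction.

MmHhCC gametes: MHC×2, MhC×2, mHC×2, mhC×2
MMHhCc gametes: MHC×2, MHc×2, MhC×2, Mhc×2
MmHhCC×MMHhCc grid (8·8=64): MMHHCC=4 MMHHCc=4 MMHhCC=8 MMHhCc=8 MMhhCC=4 MMhhCc=4 MmHHCC=4 MmHHCc=4 MmHhCC=8 MmHhCc=8 MmhhCC=4 MmhhCc=4
MMHhCC hits 8/64; gcd=8; 8÷8/64÷8 = 1/8

P(MMHhCC) = 1/8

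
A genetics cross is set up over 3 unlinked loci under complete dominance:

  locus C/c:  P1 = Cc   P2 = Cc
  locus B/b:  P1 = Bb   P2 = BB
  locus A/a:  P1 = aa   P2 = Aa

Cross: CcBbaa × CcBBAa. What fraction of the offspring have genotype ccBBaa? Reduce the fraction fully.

CcBbaa gametes: CBa×2, Cba×2, cBa×2, cba×2
CcBBAa gametes: CBA×2, CBa×2, cBA×2, cBa×2
CcBbaa×CcBBAa grid (8·8=64): CCBBAa=4 CCBBaa=4 CCBbAa=4 CCBbaa=4 CcBBAa=8 CcBBaa=8 CcBbAa=8 CcBbaa=8 ccBBAa=4 ccBBaa=4 ccBbAa=4 ccBbaa=4
ccBBaa hits 4/64; gcd=4; 4÷4/64÷4 = 1/16

P(ccBBaa) = 1/16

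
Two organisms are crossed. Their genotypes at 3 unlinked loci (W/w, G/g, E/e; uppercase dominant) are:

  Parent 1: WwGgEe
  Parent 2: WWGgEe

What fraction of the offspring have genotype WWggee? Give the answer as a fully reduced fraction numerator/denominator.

P(WWggee) = 1/32

WwGgEe gametes: WGE×1, WGe×1, WgE×1, Wge×1, wGE×1, wGe×1, wgE×1, wge×1
WWGgEe gametes: WGE×2, WGe×2, WgE×2, Wge×2
WwGgEe×WWGgEe grid (8·8=64): WWGGEE=2 WWGGEe=4 WWGGee=2 WWGgEE=4 WWGgEe=8 WWGgee=4 WWggEE=2 WWggEe=4 WWggee=2 WwGGEE=2 WwGGEe=4 WwGGee=2 WwGgEE=4 WwGgEe=8 WwGgee=4 WwggEE=2 WwggEe=4 Wwggee=2
WWggee hits 2/64; gcd=2; 2÷2/64÷2 = 1/32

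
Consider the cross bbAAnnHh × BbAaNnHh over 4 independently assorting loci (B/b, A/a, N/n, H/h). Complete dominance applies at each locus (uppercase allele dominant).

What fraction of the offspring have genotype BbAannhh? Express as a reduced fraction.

bbAAnnHh gametes: bAnH×8, bAnh×8
BbAaNnHh gametes: BANH×1, BANh×1, BAnH×1, BAnh×1, BaNH×1, BaNh×1, BanH×1, Banh×1, bANH×1, bANh×1, bAnH×1, bAnh×1, baNH×1, baNh×1, banH×1, banh×1
bbAAnnHh×BbAaNnHh grid (16·16=256): BbAANnHH=8 BbAANnHh=16 BbAANnhh=8 BbAAnnHH=8 BbAAnnHh=16 BbAAnnhh=8 BbAaNnHH=8 BbAaNnHh=16 BbAaNnhh=8 BbAannHH=8 BbAannHh=16 BbAannhh=8 bbAANnHH=8 bbAANnHh=16 bbAANnhh=8 bbAAnnHH=8 bbAAnnHh=16 bbAAnnhh=8 bbAaNnHH=8 bbAaNnHh=16 bbAaNnhh=8 bbAannHH=8 bbAannHh=16 bbAannhh=8
BbAannhh hits 8/256; gcd=8; 8÷8/256÷8 = 1/32

P(BbAannhh) = 1/32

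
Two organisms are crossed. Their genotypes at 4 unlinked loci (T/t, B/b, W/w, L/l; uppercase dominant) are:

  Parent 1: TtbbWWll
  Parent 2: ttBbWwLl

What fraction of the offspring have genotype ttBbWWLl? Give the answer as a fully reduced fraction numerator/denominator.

P(ttBbWWLl) = 1/16

TtbbWWll gametes: TbWl×8, tbWl×8
ttBbWwLl gametes: tBWL×2, tBWl×2, tBwL×2, tBwl×2, tbWL×2, tbWl×2, tbwL×2, tbwl×2
TtbbWWll×ttBbWwLl grid (16·16=256): TtBbWWLl=16 TtBbWWll=16 TtBbWwLl=16 TtBbWwll=16 TtbbWWLl=16 TtbbWWll=16 TtbbWwLl=16 TtbbWwll=16 ttBbWWLl=16 ttBbWWll=16 ttBbWwLl=16 ttBbWwll=16 ttbbWWLl=16 ttbbWWll=16 ttbbWwLl=16 ttbbWwll=16
ttBbWWLl hits 16/256; gcd=16; 16÷16/256÷16 = 1/16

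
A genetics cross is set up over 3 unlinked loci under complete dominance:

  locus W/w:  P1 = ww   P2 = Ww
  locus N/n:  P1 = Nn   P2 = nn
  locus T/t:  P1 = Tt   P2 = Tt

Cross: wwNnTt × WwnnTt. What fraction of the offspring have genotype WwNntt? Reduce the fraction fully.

wwNnTt gametes: wNT×2, wNt×2, wnT×2, wnt×2
WwnnTt gametes: WnT×2, Wnt×2, wnT×2, wnt×2
wwNnTt×WwnnTt grid (8·8=64): WwNnTT=4 WwNnTt=8 WwNntt=4 WwnnTT=4 WwnnTt=8 Wwnntt=4 wwNnTT=4 wwNnTt=8 wwNntt=4 wwnnTT=4 wwnnTt=8 wwnntt=4
WwNntt hits 4/64; gcd=4; 4÷4/64÷4 = 1/16

P(WwNntt) = 1/16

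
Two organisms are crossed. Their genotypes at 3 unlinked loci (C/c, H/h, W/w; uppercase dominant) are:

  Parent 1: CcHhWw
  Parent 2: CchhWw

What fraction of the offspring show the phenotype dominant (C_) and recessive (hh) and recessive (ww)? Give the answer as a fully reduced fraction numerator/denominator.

P(C_ hh ww) = 3/32

CcHhWw gametes: CHW×1, CHw×1, ChW×1, Chw×1, cHW×1, cHw×1, chW×1, chw×1
CchhWw gametes: ChW×2, Chw×2, chW×2, chw×2
CcHhWw×CchhWw grid (8·8=64): CCHhWW=2 CCHhWw=4 CCHhww=2 CChhWW=2 CChhWw=4 CChhww=2 CcHhWW=4 CcHhWw=8 CcHhww=4 CchhWW=4 CchhWw=8 Cchhww=4 ccHhWW=2 ccHhWw=4 ccHhww=2 cchhWW=2 cchhWw=4 cchhww=2
C_ hh ww hits 6/64; gcd=2; 6÷2/64÷2 = 3/32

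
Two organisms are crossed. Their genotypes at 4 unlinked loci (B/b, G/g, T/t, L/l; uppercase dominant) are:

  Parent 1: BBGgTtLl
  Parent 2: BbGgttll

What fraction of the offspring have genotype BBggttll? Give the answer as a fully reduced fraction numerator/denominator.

P(BBggttll) = 1/32

BBGgTtLl gametes: BGTL×2, BGTl×2, BGtL×2, BGtl×2, BgTL×2, BgTl×2, BgtL×2, Bgtl×2
BbGgttll gametes: BGtl×4, Bgtl×4, bGtl×4, bgtl×4
BBGgTtLl×BbGgttll grid (16·16=256): BBGGTtLl=8 BBGGTtll=8 BBGGttLl=8 BBGGttll=8 BBGgTtLl=16 BBGgTtll=16 BBGgttLl=16 BBGgttll=16 BBggTtLl=8 BBggTtll=8 BBggttLl=8 BBggttll=8 BbGGTtLl=8 BbGGTtll=8 BbGGttLl=8 BbGGttll=8 BbGgTtLl=16 BbGgTtll=16 BbGgttLl=16 BbGgttll=16 BbggTtLl=8 BbggTtll=8 BbggttLl=8 Bbggttll=8
BBggttll hits 8/256; gcd=8; 8÷8/256÷8 = 1/32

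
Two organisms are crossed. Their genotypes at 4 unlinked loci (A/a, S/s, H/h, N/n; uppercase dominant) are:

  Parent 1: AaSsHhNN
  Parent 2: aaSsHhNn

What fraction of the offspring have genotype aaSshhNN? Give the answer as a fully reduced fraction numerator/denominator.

AaSsHhNN gametes: ASHN×2, AShN×2, AsHN×2, AshN×2, aSHN×2, aShN×2, asHN×2, ashN×2
aaSsHhNn gametes: aSHN×2, aSHn×2, aShN×2, aShn×2, asHN×2, asHn×2, ashN×2, ashn×2
AaSsHhNN×aaSsHhNn grid (16·16=256): AaSSHHNN=4 AaSSHHNn=4 AaSSHhNN=8 AaSSHhNn=8 AaSShhNN=4 AaSShhNn=4 AaSsHHNN=8 AaSsHHNn=8 AaSsHhNN=16 AaSsHhNn=16 AaSshhNN=8 AaSshhNn=8 AassHHNN=4 AassHHNn=4 AassHhNN=8 AassHhNn=8 AasshhNN=4 AasshhNn=4 aaSSHHNN=4 aaSSHHNn=4 aaSSHhNN=8 aaSSHhNn=8 aaSShhNN=4 aaSShhNn=4 aaSsHHNN=8 aaSsHHNn=8 aaSsHhNN=16 aaSsHhNn=16 aaSshhNN=8 aaSshhNn=8 aassHHNN=4 aassHHNn=4 aassHhNN=8 aassHhNn=8 aasshhNN=4 aasshhNn=4
aaSshhNN hits 8/256; gcd=8; 8÷8/256÷8 = 1/32

P(aaSshhNN) = 1/32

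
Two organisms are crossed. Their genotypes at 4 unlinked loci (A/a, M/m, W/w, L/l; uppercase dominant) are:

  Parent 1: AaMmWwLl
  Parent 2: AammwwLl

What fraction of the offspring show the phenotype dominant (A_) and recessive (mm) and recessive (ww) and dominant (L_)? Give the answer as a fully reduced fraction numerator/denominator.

AaMmWwLl gametes: AMWL×1, AMWl×1, AMwL×1, AMwl×1, AmWL×1, AmWl×1, AmwL×1, Amwl×1, aMWL×1, aMWl×1, aMwL×1, aMwl×1, amWL×1, amWl×1, amwL×1, amwl×1
AammwwLl gametes: AmwL×4, Amwl×4, amwL×4, amwl×4
AaMmWwLl×AammwwLl grid (16·16=256): AAMmWwLL=4 AAMmWwLl=8 AAMmWwll=4 AAMmwwLL=4 AAMmwwLl=8 AAMmwwll=4 AAmmWwLL=4 AAmmWwLl=8 AAmmWwll=4 AAmmwwLL=4 AAmmwwLl=8 AAmmwwll=4 AaMmWwLL=8 AaMmWwLl=16 AaMmWwll=8 AaMmwwLL=8 AaMmwwLl=16 AaMmwwll=8 AammWwLL=8 AammWwLl=16 AammWwll=8 AammwwLL=8 AammwwLl=16 Aammwwll=8 aaMmWwLL=4 aaMmWwLl=8 aaMmWwll=4 aaMmwwLL=4 aaMmwwLl=8 aaMmwwll=4 aammWwLL=4 aammWwLl=8 aammWwll=4 aammwwLL=4 aammwwLl=8 aammwwll=4
A_ mm ww L_ hits 36/256; gcd=4; 36÷4/256÷4 = 9/64

P(A_ mm ww L_) = 9/64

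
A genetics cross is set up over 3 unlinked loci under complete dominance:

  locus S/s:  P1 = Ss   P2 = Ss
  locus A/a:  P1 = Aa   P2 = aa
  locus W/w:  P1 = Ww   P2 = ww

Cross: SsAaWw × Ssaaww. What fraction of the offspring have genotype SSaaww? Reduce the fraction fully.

SsAaWw gametes: SAW×1, SAw×1, SaW×1, Saw×1, sAW×1, sAw×1, saW×1, saw×1
Ssaaww gametes: Saw×4, saw×4
SsAaWw×Ssaaww grid (8·8=64): SSAaWw=4 SSAaww=4 SSaaWw=4 SSaaww=4 SsAaWw=8 SsAaww=8 SsaaWw=8 Ssaaww=8 ssAaWw=4 ssAaww=4 ssaaWw=4 ssaaww=4
SSaaww hits 4/64; gcd=4; 4÷4/64÷4 = 1/16

P(SSaaww) = 1/16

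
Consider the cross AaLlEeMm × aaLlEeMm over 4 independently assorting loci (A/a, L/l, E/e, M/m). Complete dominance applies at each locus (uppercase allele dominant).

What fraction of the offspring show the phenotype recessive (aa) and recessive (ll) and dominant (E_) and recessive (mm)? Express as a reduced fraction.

P(aa ll E_ mm) = 3/128

AaLlEeMm gametes: ALEM×1, ALEm×1, ALeM×1, ALem×1, AlEM×1, AlEm×1, AleM×1, Alem×1, aLEM×1, aLEm×1, aLeM×1, aLem×1, alEM×1, alEm×1, aleM×1, alem×1
aaLlEeMm gametes: aLEM×2, aLEm×2, aLeM×2, aLem×2, alEM×2, alEm×2, aleM×2, alem×2
AaLlEeMm×aaLlEeMm grid (16·16=256): AaLLEEMM=2 AaLLEEMm=4 AaLLEEmm=2 AaLLEeMM=4 AaLLEeMm=8 AaLLEemm=4 AaLLeeMM=2 AaLLeeMm=4 AaLLeemm=2 AaLlEEMM=4 AaLlEEMm=8 AaLlEEmm=4 AaLlEeMM=8 AaLlEeMm=16 AaLlEemm=8 AaLleeMM=4 AaLleeMm=8 AaLleemm=4 AallEEMM=2 AallEEMm=4 AallEEmm=2 AallEeMM=4 AallEeMm=8 AallEemm=4 AalleeMM=2 AalleeMm=4 Aalleemm=2 aaLLEEMM=2 aaLLEEMm=4 aaLLEEmm=2 aaLLEeMM=4 aaLLEeMm=8 aaLLEemm=4 aaLLeeMM=2 aaLLeeMm=4 aaLLeemm=2 aaLlEEMM=4 aaLlEEMm=8 aaLlEEmm=4 aaLlEeMM=8 aaLlEeMm=16 aaLlEemm=8 aaLleeMM=4 aaLleeMm=8 aaLleemm=4 aallEEMM=2 aallEEMm=4 aallEEmm=2 aallEeMM=4 aallEeMm=8 aallEemm=4 aalleeMM=2 aalleeMm=4 aalleemm=2
aa ll E_ mm hits 6/256; gcd=2; 6÷2/256÷2 = 3/128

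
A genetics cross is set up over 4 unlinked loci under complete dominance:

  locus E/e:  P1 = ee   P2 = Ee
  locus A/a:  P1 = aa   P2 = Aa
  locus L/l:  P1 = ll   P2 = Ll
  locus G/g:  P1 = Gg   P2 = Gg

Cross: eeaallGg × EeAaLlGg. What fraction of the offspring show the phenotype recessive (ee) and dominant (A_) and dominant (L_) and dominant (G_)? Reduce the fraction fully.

eeaallGg gametes: ealG×8, ealg×8
EeAaLlGg gametes: EALG×1, EALg×1, EAlG×1, EAlg×1, EaLG×1, EaLg×1, EalG×1, Ealg×1, eALG×1, eALg×1, eAlG×1, eAlg×1, eaLG×1, eaLg×1, ealG×1, ealg×1
eeaallGg×EeAaLlGg grid (16·16=256): EeAaLlGG=8 EeAaLlGg=16 EeAaLlgg=8 EeAallGG=8 EeAallGg=16 EeAallgg=8 EeaaLlGG=8 EeaaLlGg=16 EeaaLlgg=8 EeaallGG=8 EeaallGg=16 Eeaallgg=8 eeAaLlGG=8 eeAaLlGg=16 eeAaLlgg=8 eeAallGG=8 eeAallGg=16 eeAallgg=8 eeaaLlGG=8 eeaaLlGg=16 eeaaLlgg=8 eeaallGG=8 eeaallGg=16 eeaallgg=8
ee A_ L_ G_ hits 24/256; gcd=8; 24÷8/256÷8 = 3/32

P(ee A_ L_ G_) = 3/32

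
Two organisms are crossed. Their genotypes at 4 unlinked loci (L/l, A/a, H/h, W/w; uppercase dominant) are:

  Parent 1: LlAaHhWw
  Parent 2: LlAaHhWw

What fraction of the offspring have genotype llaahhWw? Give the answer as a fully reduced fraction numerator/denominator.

P(llaahhWw) = 1/128

LlAaHhWw gametes: LAHW×1, LAHw×1, LAhW×1, LAhw×1, LaHW×1, LaHw×1, LahW×1, Lahw×1, lAHW×1, lAHw×1, lAhW×1, lAhw×1, laHW×1, laHw×1, lahW×1, lahw×1
LlAaHhWw gametes: LAHW×1, LAHw×1, LAhW×1, LAhw×1, LaHW×1, LaHw×1, LahW×1, Lahw×1, lAHW×1, lAHw×1, lAhW×1, lAhw×1, laHW×1, laHw×1, lahW×1, lahw×1
LlAaHhWw×LlAaHhWw grid (16·16=256): LLAAHHWW=1 LLAAHHWw=2 LLAAHHww=1 LLAAHhWW=2 LLAAHhWw=4 LLAAHhww=2 LLAAhhWW=1 LLAAhhWw=2 LLAAhhww=1 LLAaHHWW=2 LLAaHHWw=4 LLAaHHww=2 LLAaHhWW=4 LLAaHhWw=8 LLAaHhww=4 LLAahhWW=2 LLAahhWw=4 LLAahhww=2 LLaaHHWW=1 LLaaHHWw=2 LLaaHHww=1 LLaaHhWW=2 LLaaHhWw=4 LLaaHhww=2 LLaahhWW=1 LLaahhWw=2 LLaahhww=1 LlAAHHWW=2 LlAAHHWw=4 LlAAHHww=2 LlAAHhWW=4 LlAAHhWw=8 LlAAHhww=4 LlAAhhWW=2 LlAAhhWw=4 LlAAhhww=2 LlAaHHWW=4 LlAaHHWw=8 LlAaHHww=4 LlAaHhWW=8 LlAaHhWw=16 LlAaHhww=8 LlAahhWW=4 LlAahhWw=8 LlAahhww=4 LlaaHHWW=2 LlaaHHWw=4 LlaaHHww=2 LlaaHhWW=4 LlaaHhWw=8 LlaaHhww=4 LlaahhWW=2 LlaahhWw=4 Llaahhww=2 llAAHHWW=1 llAAHHWw=2 llAAHHww=1 llAAHhWW=2 llAAHhWw=4 llAAHhww=2 llAAhhWW=1 llAAhhWw=2 llAAhhww=1 llAaHHWW=2 llAaHHWw=4 llAaHHww=2 llAaHhWW=4 llAaHhWw=8 llAaHhww=4 llAahhWW=2 llAahhWw=4 llAahhww=2 llaaHHWW=1 llaaHHWw=2 llaaHHww=1 llaaHhWW=2 llaaHhWw=4 llaaHhww=2 llaahhWW=1 llaahhWw=2 llaahhww=1
llaahhWw hits 2/256; gcd=2; 2÷2/256÷2 = 1/128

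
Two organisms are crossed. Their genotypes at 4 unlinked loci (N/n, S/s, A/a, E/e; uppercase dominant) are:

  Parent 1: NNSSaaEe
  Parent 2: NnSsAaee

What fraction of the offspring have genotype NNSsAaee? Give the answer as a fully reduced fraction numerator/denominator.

NNSSaaEe gametes: NSaE×8, NSae×8
NnSsAaee gametes: NSAe×2, NSae×2, NsAe×2, Nsae×2, nSAe×2, nSae×2, nsAe×2, nsae×2
NNSSaaEe×NnSsAaee grid (16·16=256): NNSSAaEe=16 NNSSAaee=16 NNSSaaEe=16 NNSSaaee=16 NNSsAaEe=16 NNSsAaee=16 NNSsaaEe=16 NNSsaaee=16 NnSSAaEe=16 NnSSAaee=16 NnSSaaEe=16 NnSSaaee=16 NnSsAaEe=16 NnSsAaee=16 NnSsaaEe=16 NnSsaaee=16
NNSsAaee hits 16/256; gcd=16; 16÷16/256÷16 = 1/16

P(NNSsAaee) = 1/16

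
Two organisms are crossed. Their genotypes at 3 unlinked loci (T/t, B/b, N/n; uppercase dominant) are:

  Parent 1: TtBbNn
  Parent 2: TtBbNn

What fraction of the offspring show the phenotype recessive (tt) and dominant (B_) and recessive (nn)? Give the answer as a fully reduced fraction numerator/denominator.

P(tt B_ nn) = 3/64

TtBbNn gametes: TBN×1, TBn×1, TbN×1, Tbn×1, tBN×1, tBn×1, tbN×1, tbn×1
TtBbNn gametes: TBN×1, TBn×1, TbN×1, Tbn×1, tBN×1, tBn×1, tbN×1, tbn×1
TtBbNn×TtBbNn grid (8·8=64): TTBBNN=1 TTBBNn=2 TTBBnn=1 TTBbNN=2 TTBbNn=4 TTBbnn=2 TTbbNN=1 TTbbNn=2 TTbbnn=1 TtBBNN=2 TtBBNn=4 TtBBnn=2 TtBbNN=4 TtBbNn=8 TtBbnn=4 TtbbNN=2 TtbbNn=4 Ttbbnn=2 ttBBNN=1 ttBBNn=2 ttBBnn=1 ttBbNN=2 ttBbNn=4 ttBbnn=2 ttbbNN=1 ttbbNn=2 ttbbnn=1
tt B_ nn hits 3/64; gcd=1; 3÷1/64÷1 = 3/64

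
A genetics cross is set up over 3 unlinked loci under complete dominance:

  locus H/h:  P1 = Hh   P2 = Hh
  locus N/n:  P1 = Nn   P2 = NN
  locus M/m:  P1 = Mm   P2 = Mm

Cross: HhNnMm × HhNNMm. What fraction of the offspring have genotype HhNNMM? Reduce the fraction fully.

P(HhNNMM) = 1/16

HhNnMm gametes: HNM×1, HNm×1, HnM×1, Hnm×1, hNM×1, hNm×1, hnM×1, hnm×1
HhNNMm gametes: HNM×2, HNm×2, hNM×2, hNm×2
HhNnMm×HhNNMm grid (8·8=64): HHNNMM=2 HHNNMm=4 HHNNmm=2 HHNnMM=2 HHNnMm=4 HHNnmm=2 HhNNMM=4 HhNNMm=8 HhNNmm=4 HhNnMM=4 HhNnMm=8 HhNnmm=4 hhNNMM=2 hhNNMm=4 hhNNmm=2 hhNnMM=2 hhNnMm=4 hhNnmm=2
HhNNMM hits 4/64; gcd=4; 4÷4/64÷4 = 1/16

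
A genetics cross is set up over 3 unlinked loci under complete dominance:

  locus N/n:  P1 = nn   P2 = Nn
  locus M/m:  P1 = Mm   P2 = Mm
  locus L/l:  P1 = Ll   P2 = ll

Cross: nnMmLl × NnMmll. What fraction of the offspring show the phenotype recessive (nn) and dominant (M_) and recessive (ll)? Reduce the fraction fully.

nnMmLl gametes: nML×2, nMl×2, nmL×2, nml×2
NnMmll gametes: NMl×2, Nml×2, nMl×2, nml×2
nnMmLl×NnMmll grid (8·8=64): NnMMLl=4 NnMMll=4 NnMmLl=8 NnMmll=8 NnmmLl=4 Nnmmll=4 nnMMLl=4 nnMMll=4 nnMmLl=8 nnMmll=8 nnmmLl=4 nnmmll=4
nn M_ ll hits 12/64; gcd=4; 12÷4/64÷4 = 3/16

P(nn M_ ll) = 3/16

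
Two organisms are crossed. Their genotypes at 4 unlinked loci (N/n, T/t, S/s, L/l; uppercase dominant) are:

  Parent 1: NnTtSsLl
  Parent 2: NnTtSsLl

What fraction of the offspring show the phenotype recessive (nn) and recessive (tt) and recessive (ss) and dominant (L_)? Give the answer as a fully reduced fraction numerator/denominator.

P(nn tt ss L_) = 3/256

NnTtSsLl gametes: NTSL×1, NTSl×1, NTsL×1, NTsl×1, NtSL×1, NtSl×1, NtsL×1, Ntsl×1, nTSL×1, nTSl×1, nTsL×1, nTsl×1, ntSL×1, ntSl×1, ntsL×1, ntsl×1
NnTtSsLl gametes: NTSL×1, NTSl×1, NTsL×1, NTsl×1, NtSL×1, NtSl×1, NtsL×1, Ntsl×1, nTSL×1, nTSl×1, nTsL×1, nTsl×1, ntSL×1, ntSl×1, ntsL×1, ntsl×1
NnTtSsLl×NnTtSsLl grid (16·16=256): NNTTSSLL=1 NNTTSSLl=2 NNTTSSll=1 NNTTSsLL=2 NNTTSsLl=4 NNTTSsll=2 NNTTssLL=1 NNTTssLl=2 NNTTssll=1 NNTtSSLL=2 NNTtSSLl=4 NNTtSSll=2 NNTtSsLL=4 NNTtSsLl=8 NNTtSsll=4 NNTtssLL=2 NNTtssLl=4 NNTtssll=2 NNttSSLL=1 NNttSSLl=2 NNttSSll=1 NNttSsLL=2 NNttSsLl=4 NNttSsll=2 NNttssLL=1 NNttssLl=2 NNttssll=1 NnTTSSLL=2 NnTTSSLl=4 NnTTSSll=2 NnTTSsLL=4 NnTTSsLl=8 NnTTSsll=4 NnTTssLL=2 NnTTssLl=4 NnTTssll=2 NnTtSSLL=4 NnTtSSLl=8 NnTtSSll=4 NnTtSsLL=8 NnTtSsLl=16 NnTtSsll=8 NnTtssLL=4 NnTtssLl=8 NnTtssll=4 NnttSSLL=2 NnttSSLl=4 NnttSSll=2 NnttSsLL=4 NnttSsLl=8 NnttSsll=4 NnttssLL=2 NnttssLl=4 Nnttssll=2 nnTTSSLL=1 nnTTSSLl=2 nnTTSSll=1 nnTTSsLL=2 nnTTSsLl=4 nnTTSsll=2 nnTTssLL=1 nnTTssLl=2 nnTTssll=1 nnTtSSLL=2 nnTtSSLl=4 nnTtSSll=2 nnTtSsLL=4 nnTtSsLl=8 nnTtSsll=4 nnTtssLL=2 nnTtssLl=4 nnTtssll=2 nnttSSLL=1 nnttSSLl=2 nnttSSll=1 nnttSsLL=2 nnttSsLl=4 nnttSsll=2 nnttssLL=1 nnttssLl=2 nnttssll=1
nn tt ss L_ hits 3/256; gcd=1; 3÷1/256÷1 = 3/256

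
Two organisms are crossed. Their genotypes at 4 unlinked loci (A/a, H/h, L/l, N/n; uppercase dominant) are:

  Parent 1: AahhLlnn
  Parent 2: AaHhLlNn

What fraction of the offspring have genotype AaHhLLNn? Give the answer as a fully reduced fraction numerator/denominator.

P(AaHhLLNn) = 1/32

AahhLlnn gametes: AhLn×4, Ahln×4, ahLn×4, ahln×4
AaHhLlNn gametes: AHLN×1, AHLn×1, AHlN×1, AHln×1, AhLN×1, AhLn×1, AhlN×1, Ahln×1, aHLN×1, aHLn×1, aHlN×1, aHln×1, ahLN×1, ahLn×1, ahlN×1, ahln×1
AahhLlnn×AaHhLlNn grid (16·16=256): AAHhLLNn=4 AAHhLLnn=4 AAHhLlNn=8 AAHhLlnn=8 AAHhllNn=4 AAHhllnn=4 AAhhLLNn=4 AAhhLLnn=4 AAhhLlNn=8 AAhhLlnn=8 AAhhllNn=4 AAhhllnn=4 AaHhLLNn=8 AaHhLLnn=8 AaHhLlNn=16 AaHhLlnn=16 AaHhllNn=8 AaHhllnn=8 AahhLLNn=8 AahhLLnn=8 AahhLlNn=16 AahhLlnn=16 AahhllNn=8 Aahhllnn=8 aaHhLLNn=4 aaHhLLnn=4 aaHhLlNn=8 aaHhLlnn=8 aaHhllNn=4 aaHhllnn=4 aahhLLNn=4 aahhLLnn=4 aahhLlNn=8 aahhLlnn=8 aahhllNn=4 aahhllnn=4
AaHhLLNn hits 8/256; gcd=8; 8÷8/256÷8 = 1/32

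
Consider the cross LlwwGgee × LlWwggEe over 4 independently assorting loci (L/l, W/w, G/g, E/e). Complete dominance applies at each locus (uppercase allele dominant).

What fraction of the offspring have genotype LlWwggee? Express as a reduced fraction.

P(LlWwggee) = 1/16

LlwwGgee gametes: LwGe×4, Lwge×4, lwGe×4, lwge×4
LlWwggEe gametes: LWgE×2, LWge×2, LwgE×2, Lwge×2, lWgE×2, lWge×2, lwgE×2, lwge×2
LlwwGgee×LlWwggEe grid (16·16=256): LLWwGgEe=8 LLWwGgee=8 LLWwggEe=8 LLWwggee=8 LLwwGgEe=8 LLwwGgee=8 LLwwggEe=8 LLwwggee=8 LlWwGgEe=16 LlWwGgee=16 LlWwggEe=16 LlWwggee=16 LlwwGgEe=16 LlwwGgee=16 LlwwggEe=16 Llwwggee=16 llWwGgEe=8 llWwGgee=8 llWwggEe=8 llWwggee=8 llwwGgEe=8 llwwGgee=8 llwwggEe=8 llwwggee=8
LlWwggee hits 16/256; gcd=16; 16÷16/256÷16 = 1/16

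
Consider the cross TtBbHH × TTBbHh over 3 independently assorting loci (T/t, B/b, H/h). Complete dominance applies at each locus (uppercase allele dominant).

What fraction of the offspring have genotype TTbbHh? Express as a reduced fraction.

TtBbHH gametes: TBH×2, TbH×2, tBH×2, tbH×2
TTBbHh gametes: TBH×2, TBh×2, TbH×2, Tbh×2
TtBbHH×TTBbHh grid (8·8=64): TTBBHH=4 TTBBHh=4 TTBbHH=8 TTBbHh=8 TTbbHH=4 TTbbHh=4 TtBBHH=4 TtBBHh=4 TtBbHH=8 TtBbHh=8 TtbbHH=4 TtbbHh=4
TTbbHh hits 4/64; gcd=4; 4÷4/64÷4 = 1/16

P(TTbbHh) = 1/16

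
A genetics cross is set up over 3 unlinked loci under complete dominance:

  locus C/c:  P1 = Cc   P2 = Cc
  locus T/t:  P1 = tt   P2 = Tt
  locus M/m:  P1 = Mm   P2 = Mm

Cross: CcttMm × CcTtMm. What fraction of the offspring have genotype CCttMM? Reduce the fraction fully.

P(CCttMM) = 1/32

CcttMm gametes: CtM×2, Ctm×2, ctM×2, ctm×2
CcTtMm gametes: CTM×1, CTm×1, CtM×1, Ctm×1, cTM×1, cTm×1, ctM×1, ctm×1
CcttMm×CcTtMm grid (8·8=64): CCTtMM=2 CCTtMm=4 CCTtmm=2 CCttMM=2 CCttMm=4 CCttmm=2 CcTtMM=4 CcTtMm=8 CcTtmm=4 CcttMM=4 CcttMm=8 Ccttmm=4 ccTtMM=2 ccTtMm=4 ccTtmm=2 ccttMM=2 ccttMm=4 ccttmm=2
CCttMM hits 2/64; gcd=2; 2÷2/64÷2 = 1/32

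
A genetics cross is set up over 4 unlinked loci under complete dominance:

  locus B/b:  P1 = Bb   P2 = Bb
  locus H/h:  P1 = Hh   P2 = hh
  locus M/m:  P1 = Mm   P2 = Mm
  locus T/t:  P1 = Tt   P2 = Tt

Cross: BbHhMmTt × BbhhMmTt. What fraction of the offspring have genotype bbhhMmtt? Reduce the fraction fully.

P(bbhhMmtt) = 1/64

BbHhMmTt gametes: BHMT×1, BHMt×1, BHmT×1, BHmt×1, BhMT×1, BhMt×1, BhmT×1, Bhmt×1, bHMT×1, bHMt×1, bHmT×1, bHmt×1, bhMT×1, bhMt×1, bhmT×1, bhmt×1
BbhhMmTt gametes: BhMT×2, BhMt×2, BhmT×2, Bhmt×2, bhMT×2, bhMt×2, bhmT×2, bhmt×2
BbHhMmTt×BbhhMmTt grid (16·16=256): BBHhMMTT=2 BBHhMMTt=4 BBHhMMtt=2 BBHhMmTT=4 BBHhMmTt=8 BBHhMmtt=4 BBHhmmTT=2 BBHhmmTt=4 BBHhmmtt=2 BBhhMMTT=2 BBhhMMTt=4 BBhhMMtt=2 BBhhMmTT=4 BBhhMmTt=8 BBhhMmtt=4 BBhhmmTT=2 BBhhmmTt=4 BBhhmmtt=2 BbHhMMTT=4 BbHhMMTt=8 BbHhMMtt=4 BbHhMmTT=8 BbHhMmTt=16 BbHhMmtt=8 BbHhmmTT=4 BbHhmmTt=8 BbHhmmtt=4 BbhhMMTT=4 BbhhMMTt=8 BbhhMMtt=4 BbhhMmTT=8 BbhhMmTt=16 BbhhMmtt=8 BbhhmmTT=4 BbhhmmTt=8 Bbhhmmtt=4 bbHhMMTT=2 bbHhMMTt=4 bbHhMMtt=2 bbHhMmTT=4 bbHhMmTt=8 bbHhMmtt=4 bbHhmmTT=2 bbHhmmTt=4 bbHhmmtt=2 bbhhMMTT=2 bbhhMMTt=4 bbhhMMtt=2 bbhhMmTT=4 bbhhMmTt=8 bbhhMmtt=4 bbhhmmTT=2 bbhhmmTt=4 bbhhmmtt=2
bbhhMmtt hits 4/256; gcd=4; 4÷4/256÷4 = 1/64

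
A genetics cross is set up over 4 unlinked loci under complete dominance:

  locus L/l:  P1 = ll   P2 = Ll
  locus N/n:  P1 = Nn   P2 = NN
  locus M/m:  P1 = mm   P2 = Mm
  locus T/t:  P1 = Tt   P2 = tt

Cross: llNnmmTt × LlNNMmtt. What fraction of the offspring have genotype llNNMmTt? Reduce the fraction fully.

P(llNNMmTt) = 1/16

llNnmmTt gametes: lNmT×4, lNmt×4, lnmT×4, lnmt×4
LlNNMmtt gametes: LNMt×4, LNmt×4, lNMt×4, lNmt×4
llNnmmTt×LlNNMmtt grid (16·16=256): LlNNMmTt=16 LlNNMmtt=16 LlNNmmTt=16 LlNNmmtt=16 LlNnMmTt=16 LlNnMmtt=16 LlNnmmTt=16 LlNnmmtt=16 llNNMmTt=16 llNNMmtt=16 llNNmmTt=16 llNNmmtt=16 llNnMmTt=16 llNnMmtt=16 llNnmmTt=16 llNnmmtt=16
llNNMmTt hits 16/256; gcd=16; 16÷16/256÷16 = 1/16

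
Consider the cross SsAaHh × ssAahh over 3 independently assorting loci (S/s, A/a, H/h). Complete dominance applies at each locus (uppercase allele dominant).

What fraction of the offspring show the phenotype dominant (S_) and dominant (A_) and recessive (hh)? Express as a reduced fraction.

P(S_ A_ hh) = 3/16

SsAaHh gametes: SAH×1, SAh×1, SaH×1, Sah×1, sAH×1, sAh×1, saH×1, sah×1
ssAahh gametes: sAh×4, sah×4
SsAaHh×ssAahh grid (8·8=64): SsAAHh=4 SsAAhh=4 SsAaHh=8 SsAahh=8 SsaaHh=4 Ssaahh=4 ssAAHh=4 ssAAhh=4 ssAaHh=8 ssAahh=8 ssaaHh=4 ssaahh=4
S_ A_ hh hits 12/64; gcd=4; 12÷4/64÷4 = 3/16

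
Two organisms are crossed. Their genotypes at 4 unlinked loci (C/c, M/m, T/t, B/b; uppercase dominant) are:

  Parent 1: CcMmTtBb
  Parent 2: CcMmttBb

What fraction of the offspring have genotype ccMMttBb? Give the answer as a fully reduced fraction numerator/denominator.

CcMmTtBb gametes: CMTB×1, CMTb×1, CMtB×1, CMtb×1, CmTB×1, CmTb×1, CmtB×1, Cmtb×1, cMTB×1, cMTb×1, cMtB×1, cMtb×1, cmTB×1, cmTb×1, cmtB×1, cmtb×1
CcMmttBb gametes: CMtB×2, CMtb×2, CmtB×2, Cmtb×2, cMtB×2, cMtb×2, cmtB×2, cmtb×2
CcMmTtBb×CcMmttBb grid (16·16=256): CCMMTtBB=2 CCMMTtBb=4 CCMMTtbb=2 CCMMttBB=2 CCMMttBb=4 CCMMttbb=2 CCMmTtBB=4 CCMmTtBb=8 CCMmTtbb=4 CCMmttBB=4 CCMmttBb=8 CCMmttbb=4 CCmmTtBB=2 CCmmTtBb=4 CCmmTtbb=2 CCmmttBB=2 CCmmttBb=4 CCmmttbb=2 CcMMTtBB=4 CcMMTtBb=8 CcMMTtbb=4 CcMMttBB=4 CcMMttBb=8 CcMMttbb=4 CcMmTtBB=8 CcMmTtBb=16 CcMmTtbb=8 CcMmttBB=8 CcMmttBb=16 CcMmttbb=8 CcmmTtBB=4 CcmmTtBb=8 CcmmTtbb=4 CcmmttBB=4 CcmmttBb=8 Ccmmttbb=4 ccMMTtBB=2 ccMMTtBb=4 ccMMTtbb=2 ccMMttBB=2 ccMMttBb=4 ccMMttbb=2 ccMmTtBB=4 ccMmTtBb=8 ccMmTtbb=4 ccMmttBB=4 ccMmttBb=8 ccMmttbb=4 ccmmTtBB=2 ccmmTtBb=4 ccmmTtbb=2 ccmmttBB=2 ccmmttBb=4 ccmmttbb=2
ccMMttBb hits 4/256; gcd=4; 4÷4/256÷4 = 1/64

P(ccMMttBb) = 1/64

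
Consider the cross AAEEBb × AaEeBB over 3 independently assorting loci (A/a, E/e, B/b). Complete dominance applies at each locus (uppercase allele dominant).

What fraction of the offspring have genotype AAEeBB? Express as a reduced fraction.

P(AAEeBB) = 1/8

AAEEBb gametes: AEB×4, AEb×4
AaEeBB gametes: AEB×2, AeB×2, aEB×2, aeB×2
AAEEBb×AaEeBB grid (8·8=64): AAEEBB=8 AAEEBb=8 AAEeBB=8 AAEeBb=8 AaEEBB=8 AaEEBb=8 AaEeBB=8 AaEeBb=8
AAEeBB hits 8/64; gcd=8; 8÷8/64÷8 = 1/8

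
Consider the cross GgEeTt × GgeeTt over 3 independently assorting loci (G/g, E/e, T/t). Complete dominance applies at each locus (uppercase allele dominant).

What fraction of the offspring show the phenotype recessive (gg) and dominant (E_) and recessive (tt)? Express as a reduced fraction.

GgEeTt gametes: GET×1, GEt×1, GeT×1, Get×1, gET×1, gEt×1, geT×1, get×1
GgeeTt gametes: GeT×2, Get×2, geT×2, get×2
GgEeTt×GgeeTt grid (8·8=64): GGEeTT=2 GGEeTt=4 GGEett=2 GGeeTT=2 GGeeTt=4 GGeett=2 GgEeTT=4 GgEeTt=8 GgEett=4 GgeeTT=4 GgeeTt=8 Ggeett=4 ggEeTT=2 ggEeTt=4 ggEett=2 ggeeTT=2 ggeeTt=4 ggeett=2
gg E_ tt hits 2/64; gcd=2; 2÷2/64÷2 = 1/32

P(gg E_ tt) = 1/32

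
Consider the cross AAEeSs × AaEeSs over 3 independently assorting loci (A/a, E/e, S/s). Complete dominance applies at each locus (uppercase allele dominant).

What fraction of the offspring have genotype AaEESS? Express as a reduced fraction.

AAEeSs gametes: AES×2, AEs×2, AeS×2, Aes×2
AaEeSs gametes: AES×1, AEs×1, AeS×1, Aes×1, aES×1, aEs×1, aeS×1, aes×1
AAEeSs×AaEeSs grid (8·8=64): AAEESS=2 AAEESs=4 AAEEss=2 AAEeSS=4 AAEeSs=8 AAEess=4 AAeeSS=2 AAeeSs=4 AAeess=2 AaEESS=2 AaEESs=4 AaEEss=2 AaEeSS=4 AaEeSs=8 AaEess=4 AaeeSS=2 AaeeSs=4 Aaeess=2
AaEESS hits 2/64; gcd=2; 2÷2/64÷2 = 1/32

P(AaEESS) = 1/32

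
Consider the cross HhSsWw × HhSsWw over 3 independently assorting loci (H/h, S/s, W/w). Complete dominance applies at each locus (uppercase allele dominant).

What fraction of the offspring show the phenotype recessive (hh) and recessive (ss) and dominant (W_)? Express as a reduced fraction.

P(hh ss W_) = 3/64

HhSsWw gametes: HSW×1, HSw×1, HsW×1, Hsw×1, hSW×1, hSw×1, hsW×1, hsw×1
HhSsWw gametes: HSW×1, HSw×1, HsW×1, Hsw×1, hSW×1, hSw×1, hsW×1, hsw×1
HhSsWw×HhSsWw grid (8·8=64): HHSSWW=1 HHSSWw=2 HHSSww=1 HHSsWW=2 HHSsWw=4 HHSsww=2 HHssWW=1 HHssWw=2 HHssww=1 HhSSWW=2 HhSSWw=4 HhSSww=2 HhSsWW=4 HhSsWw=8 HhSsww=4 HhssWW=2 HhssWw=4 Hhssww=2 hhSSWW=1 hhSSWw=2 hhSSww=1 hhSsWW=2 hhSsWw=4 hhSsww=2 hhssWW=1 hhssWw=2 hhssww=1
hh ss W_ hits 3/64; gcd=1; 3÷1/64÷1 = 3/64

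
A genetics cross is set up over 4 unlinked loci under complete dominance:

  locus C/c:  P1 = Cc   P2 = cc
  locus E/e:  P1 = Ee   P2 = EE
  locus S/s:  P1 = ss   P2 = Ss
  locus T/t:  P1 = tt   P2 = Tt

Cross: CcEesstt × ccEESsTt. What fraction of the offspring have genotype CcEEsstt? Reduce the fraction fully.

P(CcEEsstt) = 1/16

CcEesstt gametes: CEst×4, Cest×4, cEst×4, cest×4
ccEESsTt gametes: cEST×4, cESt×4, cEsT×4, cEst×4
CcEesstt×ccEESsTt grid (16·16=256): CcEESsTt=16 CcEESstt=16 CcEEssTt=16 CcEEsstt=16 CcEeSsTt=16 CcEeSstt=16 CcEessTt=16 CcEesstt=16 ccEESsTt=16 ccEESstt=16 ccEEssTt=16 ccEEsstt=16 ccEeSsTt=16 ccEeSstt=16 ccEessTt=16 ccEesstt=16
CcEEsstt hits 16/256; gcd=16; 16÷16/256÷16 = 1/16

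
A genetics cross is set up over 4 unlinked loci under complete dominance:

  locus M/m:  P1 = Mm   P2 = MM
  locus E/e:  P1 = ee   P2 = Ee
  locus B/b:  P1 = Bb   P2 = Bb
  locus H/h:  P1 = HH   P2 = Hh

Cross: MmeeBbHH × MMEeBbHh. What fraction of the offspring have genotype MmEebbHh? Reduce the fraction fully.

MmeeBbHH gametes: MeBH×4, MebH×4, meBH×4, mebH×4
MMEeBbHh gametes: MEBH×2, MEBh×2, MEbH×2, MEbh×2, MeBH×2, MeBh×2, MebH×2, Mebh×2
MmeeBbHH×MMEeBbHh grid (16·16=256): MMEeBBHH=8 MMEeBBHh=8 MMEeBbHH=16 MMEeBbHh=16 MMEebbHH=8 MMEebbHh=8 MMeeBBHH=8 MMeeBBHh=8 MMeeBbHH=16 MMeeBbHh=16 MMeebbHH=8 MMeebbHh=8 MmEeBBHH=8 MmEeBBHh=8 MmEeBbHH=16 MmEeBbHh=16 MmEebbHH=8 MmEebbHh=8 MmeeBBHH=8 MmeeBBHh=8 MmeeBbHH=16 MmeeBbHh=16 MmeebbHH=8 MmeebbHh=8
MmEebbHh hits 8/256; gcd=8; 8÷8/256÷8 = 1/32

P(MmEebbHh) = 1/32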